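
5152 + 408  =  5560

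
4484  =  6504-2020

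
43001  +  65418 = 108419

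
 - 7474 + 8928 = 1454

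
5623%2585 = 453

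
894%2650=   894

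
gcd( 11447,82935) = 1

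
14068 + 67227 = 81295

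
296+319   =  615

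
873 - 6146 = -5273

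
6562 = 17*386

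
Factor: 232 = 2^3*29^1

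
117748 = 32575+85173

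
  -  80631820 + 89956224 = 9324404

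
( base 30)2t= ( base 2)1011001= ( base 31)2r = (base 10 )89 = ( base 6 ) 225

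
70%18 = 16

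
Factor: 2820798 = 2^1*3^3*52237^1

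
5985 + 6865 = 12850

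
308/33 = 28/3 =9.33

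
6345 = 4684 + 1661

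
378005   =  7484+370521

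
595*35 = 20825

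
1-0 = 1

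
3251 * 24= 78024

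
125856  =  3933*32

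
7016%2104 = 704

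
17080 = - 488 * (-35) 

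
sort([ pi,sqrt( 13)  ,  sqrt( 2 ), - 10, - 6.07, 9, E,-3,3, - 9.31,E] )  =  [ - 10,-9.31, -6.07 , -3,sqrt( 2 ), E, E, 3, pi,sqrt ( 13),9] 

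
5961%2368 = 1225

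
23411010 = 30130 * 777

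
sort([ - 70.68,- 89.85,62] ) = [ - 89.85, - 70.68,62]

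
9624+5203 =14827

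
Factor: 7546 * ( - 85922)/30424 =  - 2^( - 1)*7^3*11^1*3803^(-1 )*42961^1 = - 162091853/7606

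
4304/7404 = 1076/1851 = 0.58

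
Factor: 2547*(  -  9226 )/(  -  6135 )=2^1 * 3^1*5^(  -  1)*7^1*283^1*409^( - 1)*659^1=7832874/2045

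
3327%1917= 1410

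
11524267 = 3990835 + 7533432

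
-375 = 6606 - 6981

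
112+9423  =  9535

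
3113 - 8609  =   - 5496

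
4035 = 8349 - 4314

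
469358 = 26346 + 443012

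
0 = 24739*0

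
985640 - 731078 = 254562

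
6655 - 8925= - 2270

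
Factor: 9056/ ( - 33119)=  - 2^5*283^1 * 33119^( - 1)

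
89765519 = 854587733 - 764822214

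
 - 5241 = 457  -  5698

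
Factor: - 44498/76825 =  - 2^1*5^( - 2)*7^ ( - 1 )*19^1*439^( - 1 ) * 1171^1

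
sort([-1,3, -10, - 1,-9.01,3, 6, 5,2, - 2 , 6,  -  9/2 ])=[ - 10, - 9.01, - 9/2, - 2, - 1, - 1,2,3, 3,  5, 6,  6 ] 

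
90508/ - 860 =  - 22627/215 = - 105.24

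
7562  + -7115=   447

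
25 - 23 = 2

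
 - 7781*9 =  - 70029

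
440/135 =88/27  =  3.26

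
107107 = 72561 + 34546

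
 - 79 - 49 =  - 128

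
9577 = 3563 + 6014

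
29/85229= 29/85229 =0.00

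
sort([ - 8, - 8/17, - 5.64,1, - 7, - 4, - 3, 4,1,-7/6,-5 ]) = [ - 8, - 7, - 5.64, - 5, - 4 , - 3, - 7/6, - 8/17,1,1,  4] 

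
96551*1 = 96551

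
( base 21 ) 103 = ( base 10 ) 444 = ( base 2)110111100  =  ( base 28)FO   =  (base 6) 2020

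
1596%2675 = 1596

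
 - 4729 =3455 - 8184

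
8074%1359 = 1279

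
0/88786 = 0 = 0.00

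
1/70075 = 1/70075 = 0.00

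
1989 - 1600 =389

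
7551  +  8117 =15668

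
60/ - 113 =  - 60/113= - 0.53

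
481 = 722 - 241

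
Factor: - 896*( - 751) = 672896 = 2^7*7^1*751^1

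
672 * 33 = 22176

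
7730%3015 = 1700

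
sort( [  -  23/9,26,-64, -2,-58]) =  [ - 64,- 58,  -  23/9, - 2,26] 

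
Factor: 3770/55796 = 2^(-1 )*5^1*37^( - 1 ) = 5/74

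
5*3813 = 19065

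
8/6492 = 2/1623 = 0.00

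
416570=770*541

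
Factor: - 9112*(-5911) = 53861032 = 2^3 * 17^1*23^1*67^1*257^1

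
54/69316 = 27/34658 = 0.00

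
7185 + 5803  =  12988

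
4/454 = 2/227= 0.01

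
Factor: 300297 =3^1*31^1*3229^1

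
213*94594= 20148522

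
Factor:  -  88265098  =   - 2^1  *211^1*209159^1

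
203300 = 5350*38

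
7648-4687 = 2961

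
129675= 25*5187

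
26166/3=8722  =  8722.00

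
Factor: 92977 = 109^1* 853^1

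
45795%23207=22588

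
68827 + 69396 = 138223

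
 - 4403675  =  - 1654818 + -2748857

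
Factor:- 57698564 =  - 2^2*7^1 * 11^1 *31^1*6043^1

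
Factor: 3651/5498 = 2^( - 1)*3^1  *1217^1 * 2749^( - 1)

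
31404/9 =3489 + 1/3 = 3489.33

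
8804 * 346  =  3046184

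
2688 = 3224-536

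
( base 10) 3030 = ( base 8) 5726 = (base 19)879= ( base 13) 14c1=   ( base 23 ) 5GH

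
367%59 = 13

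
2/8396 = 1/4198  =  0.00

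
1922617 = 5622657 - 3700040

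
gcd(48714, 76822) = 2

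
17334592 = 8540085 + 8794507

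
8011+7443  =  15454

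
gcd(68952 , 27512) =8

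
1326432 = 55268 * 24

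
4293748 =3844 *1117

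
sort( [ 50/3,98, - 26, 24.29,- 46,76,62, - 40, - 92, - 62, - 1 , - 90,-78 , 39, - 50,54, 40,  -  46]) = [ - 92, -90,-78, - 62, - 50, - 46, - 46, - 40, - 26,-1,  50/3,24.29,39,  40,54,  62, 76, 98]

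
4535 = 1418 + 3117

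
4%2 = 0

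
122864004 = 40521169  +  82342835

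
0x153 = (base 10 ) 339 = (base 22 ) f9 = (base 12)243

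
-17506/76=- 231 + 25/38 = - 230.34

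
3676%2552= 1124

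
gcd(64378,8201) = 1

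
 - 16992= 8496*(-2)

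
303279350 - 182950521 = 120328829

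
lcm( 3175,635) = 3175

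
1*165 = 165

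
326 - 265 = 61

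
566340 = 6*94390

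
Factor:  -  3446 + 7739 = 3^4*53^1 = 4293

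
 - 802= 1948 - 2750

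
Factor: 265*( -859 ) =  - 227635 = -5^1*53^1*859^1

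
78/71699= 78/71699 = 0.00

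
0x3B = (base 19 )32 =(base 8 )73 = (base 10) 59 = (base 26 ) 27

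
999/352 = 999/352 =2.84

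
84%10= 4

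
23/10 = 2 + 3/10=2.30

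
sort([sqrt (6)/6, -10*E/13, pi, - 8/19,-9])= [ - 9, - 10* E/13, - 8/19, sqrt( 6)/6,  pi]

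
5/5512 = 5/5512 = 0.00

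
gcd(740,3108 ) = 148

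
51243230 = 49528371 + 1714859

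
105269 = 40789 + 64480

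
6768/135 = 752/15 = 50.13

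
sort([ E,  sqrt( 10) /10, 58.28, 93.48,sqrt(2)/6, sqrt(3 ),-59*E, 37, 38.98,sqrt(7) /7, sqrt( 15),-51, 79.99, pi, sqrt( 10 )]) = [-59*E,-51,sqrt( 2) /6 , sqrt(10 ) /10,  sqrt ( 7 ) /7,sqrt (3 ),E , pi , sqrt( 10 ), sqrt( 15), 37,  38.98 , 58.28,  79.99,93.48]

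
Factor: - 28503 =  - 3^2*3167^1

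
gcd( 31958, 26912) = 1682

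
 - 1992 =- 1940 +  - 52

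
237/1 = 237  =  237.00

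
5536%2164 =1208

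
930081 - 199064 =731017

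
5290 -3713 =1577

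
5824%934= 220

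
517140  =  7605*68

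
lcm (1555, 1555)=1555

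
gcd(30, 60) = 30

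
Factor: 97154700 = 2^2* 3^1*5^2 * 61^1 * 5309^1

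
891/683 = 1 +208/683 = 1.30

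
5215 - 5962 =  - 747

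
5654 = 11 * 514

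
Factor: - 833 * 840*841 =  - 2^3*3^1 * 5^1*7^3 * 17^1 *29^2   =  - 588464520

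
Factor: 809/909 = 3^( - 2 )*101^( - 1 )*809^1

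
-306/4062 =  -1 + 626/677 = -  0.08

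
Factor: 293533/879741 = 3^( - 4)*73^1*4021^1*10861^ (-1)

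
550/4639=550/4639=0.12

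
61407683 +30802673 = 92210356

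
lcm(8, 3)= 24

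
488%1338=488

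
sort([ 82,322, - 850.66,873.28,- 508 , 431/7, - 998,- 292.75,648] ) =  [ - 998,-850.66, - 508, - 292.75, 431/7,  82,322,648,873.28 ] 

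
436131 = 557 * 783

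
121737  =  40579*3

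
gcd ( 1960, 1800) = 40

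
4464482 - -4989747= 9454229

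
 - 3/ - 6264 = 1/2088=0.00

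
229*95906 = 21962474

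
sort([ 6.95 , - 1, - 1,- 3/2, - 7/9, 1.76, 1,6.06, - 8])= [-8, - 3/2, - 1,-1, - 7/9,1,1.76,6.06,  6.95] 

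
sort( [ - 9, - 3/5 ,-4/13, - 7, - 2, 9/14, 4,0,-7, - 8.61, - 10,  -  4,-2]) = [ - 10, - 9, - 8.61,-7, - 7, - 4,- 2, - 2, - 3/5, - 4/13, 0, 9/14,4] 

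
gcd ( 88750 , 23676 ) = 2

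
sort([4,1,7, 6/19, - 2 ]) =[ -2 , 6/19, 1, 4,7]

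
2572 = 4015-1443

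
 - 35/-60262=35/60262  =  0.00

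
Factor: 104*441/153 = 2^3* 7^2*13^1*17^( - 1 ) = 5096/17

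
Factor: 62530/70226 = 5^1*13^1*73^(  -  1) = 65/73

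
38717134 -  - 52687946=91405080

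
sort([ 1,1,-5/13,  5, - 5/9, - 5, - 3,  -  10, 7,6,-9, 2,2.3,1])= [ - 10, - 9  , - 5,- 3, - 5/9, - 5/13, 1,1,1,2,2.3, 5,6, 7 ] 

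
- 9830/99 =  - 9830/99 = - 99.29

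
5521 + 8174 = 13695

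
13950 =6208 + 7742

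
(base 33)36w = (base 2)110110101001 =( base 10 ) 3497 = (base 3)11210112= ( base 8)6651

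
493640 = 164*3010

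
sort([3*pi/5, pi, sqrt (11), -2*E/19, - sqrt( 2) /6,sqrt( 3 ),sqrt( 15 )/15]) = [ - 2*E/19, - sqrt(2)/6, sqrt( 15)/15, sqrt( 3),3*pi/5,pi,sqrt(11)]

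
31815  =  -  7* ( - 4545)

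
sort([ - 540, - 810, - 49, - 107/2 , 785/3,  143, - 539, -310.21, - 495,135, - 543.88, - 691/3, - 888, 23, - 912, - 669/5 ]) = [  -  912, - 888, - 810, - 543.88, - 540,  -  539,- 495, - 310.21, - 691/3, - 669/5, -107/2, - 49, 23,135,143,785/3 ] 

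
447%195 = 57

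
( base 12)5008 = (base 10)8648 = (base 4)2013020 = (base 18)18c8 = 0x21c8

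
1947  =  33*59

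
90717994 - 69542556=21175438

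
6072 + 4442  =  10514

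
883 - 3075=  - 2192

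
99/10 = 99/10 = 9.90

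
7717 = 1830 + 5887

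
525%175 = 0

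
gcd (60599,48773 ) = 1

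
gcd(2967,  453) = 3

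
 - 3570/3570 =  - 1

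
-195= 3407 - 3602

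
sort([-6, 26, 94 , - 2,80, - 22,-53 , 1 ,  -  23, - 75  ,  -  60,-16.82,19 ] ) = [ - 75, - 60, - 53 , - 23, - 22, - 16.82, - 6, - 2,1,19, 26,80, 94] 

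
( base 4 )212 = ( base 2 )100110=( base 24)1e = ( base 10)38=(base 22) 1G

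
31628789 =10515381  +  21113408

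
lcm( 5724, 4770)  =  28620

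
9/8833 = 9/8833 = 0.00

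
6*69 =414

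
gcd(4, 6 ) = 2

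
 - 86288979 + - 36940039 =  - 123229018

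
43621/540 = 80 + 421/540=80.78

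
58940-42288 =16652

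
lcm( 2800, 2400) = 16800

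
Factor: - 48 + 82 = 2^1*17^1 = 34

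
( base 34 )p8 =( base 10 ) 858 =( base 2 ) 1101011010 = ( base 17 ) 2g8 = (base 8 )1532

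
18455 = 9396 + 9059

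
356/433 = 356/433 = 0.82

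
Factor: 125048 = 2^3*7^2*11^1*29^1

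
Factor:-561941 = - 269^1*2089^1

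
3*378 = 1134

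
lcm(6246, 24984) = 24984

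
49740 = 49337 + 403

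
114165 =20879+93286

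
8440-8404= 36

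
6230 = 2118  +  4112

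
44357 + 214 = 44571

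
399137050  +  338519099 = 737656149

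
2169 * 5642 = 12237498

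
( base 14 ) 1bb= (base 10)361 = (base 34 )AL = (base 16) 169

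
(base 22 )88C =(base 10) 4060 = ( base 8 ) 7734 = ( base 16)fdc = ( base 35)3b0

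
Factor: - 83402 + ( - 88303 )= - 171705=- 3^1 * 5^1*11447^1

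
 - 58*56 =-3248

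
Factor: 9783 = 3^2*1087^1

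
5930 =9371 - 3441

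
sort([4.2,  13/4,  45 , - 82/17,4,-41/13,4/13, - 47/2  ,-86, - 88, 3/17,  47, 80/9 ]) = [ - 88, - 86, - 47/2, - 82/17,-41/13,3/17,4/13 , 13/4,4, 4.2,  80/9, 45,47]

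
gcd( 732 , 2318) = 122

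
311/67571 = 311/67571 = 0.00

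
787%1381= 787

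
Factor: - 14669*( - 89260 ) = 2^2*5^1*4463^1*14669^1= 1309354940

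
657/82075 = 657/82075 = 0.01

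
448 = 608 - 160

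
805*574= 462070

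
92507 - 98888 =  - 6381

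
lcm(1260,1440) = 10080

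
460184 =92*5002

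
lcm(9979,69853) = 69853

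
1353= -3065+4418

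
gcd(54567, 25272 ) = 27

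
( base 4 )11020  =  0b101001000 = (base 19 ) h5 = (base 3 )110011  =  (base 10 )328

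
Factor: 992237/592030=2^( - 1 )*5^ ( - 1 )*19^1 * 73^( - 1)*811^( - 1 ) * 52223^1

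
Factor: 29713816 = 2^3*11^1*59^2*97^1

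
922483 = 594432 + 328051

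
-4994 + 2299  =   - 2695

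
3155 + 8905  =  12060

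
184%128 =56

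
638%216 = 206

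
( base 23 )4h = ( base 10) 109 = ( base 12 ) 91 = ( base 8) 155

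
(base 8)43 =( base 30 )15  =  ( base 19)1g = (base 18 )1H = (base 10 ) 35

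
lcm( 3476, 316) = 3476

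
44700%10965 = 840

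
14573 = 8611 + 5962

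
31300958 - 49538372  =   - 18237414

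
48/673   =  48/673 =0.07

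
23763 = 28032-4269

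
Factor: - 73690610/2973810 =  - 3^( - 1 )  *7^( - 1 )*17^(-2)*101^1*1489^1 = - 150389/6069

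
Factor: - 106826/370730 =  - 53413/185365 = - 5^( - 1) * 31^1*131^( - 1)*283^( - 1) * 1723^1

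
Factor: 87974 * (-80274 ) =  - 7062024876 = -2^2 * 3^1*17^1*787^1*43987^1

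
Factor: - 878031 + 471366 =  - 3^2  *  5^1*7^1*1291^1  =  - 406665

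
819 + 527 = 1346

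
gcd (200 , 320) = 40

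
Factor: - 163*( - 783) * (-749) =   -  95594121 = - 3^3* 7^1*29^1*107^1*163^1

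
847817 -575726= 272091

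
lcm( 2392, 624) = 14352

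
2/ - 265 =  - 1+ 263/265  =  - 0.01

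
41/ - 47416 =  - 41/47416 = - 0.00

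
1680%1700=1680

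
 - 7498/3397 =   -  7498/3397 = - 2.21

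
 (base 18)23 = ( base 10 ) 39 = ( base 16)27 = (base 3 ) 1110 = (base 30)19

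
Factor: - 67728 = -2^4*3^1*17^1*83^1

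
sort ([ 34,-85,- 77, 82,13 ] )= [ - 85,-77,13,  34, 82]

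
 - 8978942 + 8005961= -972981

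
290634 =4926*59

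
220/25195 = 44/5039 = 0.01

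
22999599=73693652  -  50694053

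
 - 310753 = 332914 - 643667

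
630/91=6 + 12/13= 6.92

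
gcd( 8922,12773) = 1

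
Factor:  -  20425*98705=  - 2016049625 = -5^3*19^2*43^1*1039^1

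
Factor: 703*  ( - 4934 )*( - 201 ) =2^1 * 3^1* 19^1*37^1* 67^1*2467^1=697189002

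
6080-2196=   3884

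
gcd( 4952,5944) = 8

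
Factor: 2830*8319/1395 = 1569518/93=2^1 * 3^ ( - 1) * 31^( - 1)*47^1*59^1*283^1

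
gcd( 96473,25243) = 1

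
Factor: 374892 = 2^2*3^1*7^1*4463^1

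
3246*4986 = 16184556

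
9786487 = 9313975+472512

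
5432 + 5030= 10462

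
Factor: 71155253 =13^2 * 421037^1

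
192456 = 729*264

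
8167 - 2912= 5255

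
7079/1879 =7079/1879=3.77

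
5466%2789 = 2677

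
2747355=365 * 7527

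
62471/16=3904  +  7/16 = 3904.44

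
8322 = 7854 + 468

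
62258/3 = 20752 + 2/3 = 20752.67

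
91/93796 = 91/93796 = 0.00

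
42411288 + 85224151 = 127635439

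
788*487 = 383756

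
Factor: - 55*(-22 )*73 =88330  =  2^1*5^1*11^2*73^1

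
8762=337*26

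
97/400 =97/400 =0.24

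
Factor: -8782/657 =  - 2^1* 3^(-2 ) *73^(-1 )* 4391^1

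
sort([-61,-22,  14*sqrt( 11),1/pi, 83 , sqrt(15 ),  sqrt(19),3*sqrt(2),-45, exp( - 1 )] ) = [ - 61, - 45, - 22, 1/pi,exp( - 1 ), sqrt( 15 ), 3 * sqrt(2 ),  sqrt(19 ),14* sqrt(11),  83 ]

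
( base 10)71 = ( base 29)2d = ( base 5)241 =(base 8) 107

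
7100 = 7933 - 833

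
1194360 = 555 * 2152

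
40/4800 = 1/120 = 0.01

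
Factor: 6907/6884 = 2^(- 2)*1721^( - 1)*6907^1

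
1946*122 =237412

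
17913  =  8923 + 8990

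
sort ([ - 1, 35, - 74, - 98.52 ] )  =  [-98.52, - 74, - 1,  35] 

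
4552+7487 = 12039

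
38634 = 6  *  6439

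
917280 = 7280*126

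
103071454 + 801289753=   904361207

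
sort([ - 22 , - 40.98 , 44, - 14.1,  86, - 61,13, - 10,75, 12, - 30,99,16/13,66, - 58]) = [ - 61, - 58, - 40.98 , - 30, - 22, - 14.1, - 10 , 16/13,12 , 13,  44,66 , 75, 86,99 ]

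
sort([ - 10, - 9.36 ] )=[  -  10, - 9.36 ] 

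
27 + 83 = 110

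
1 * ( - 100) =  - 100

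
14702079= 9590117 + 5111962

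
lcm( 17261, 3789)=155349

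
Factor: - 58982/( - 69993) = 766/909 = 2^1*3^(  -  2)*101^(-1 )*383^1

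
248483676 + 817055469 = 1065539145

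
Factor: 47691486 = 2^1*3^2 * 29^1*211^1*433^1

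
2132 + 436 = 2568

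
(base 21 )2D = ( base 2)110111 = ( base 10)55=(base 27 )21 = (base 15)3A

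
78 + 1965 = 2043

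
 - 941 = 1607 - 2548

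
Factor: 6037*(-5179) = -5179^1*6037^1 = - 31265623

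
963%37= 1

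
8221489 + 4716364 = 12937853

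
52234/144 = 26117/72 = 362.74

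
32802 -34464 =-1662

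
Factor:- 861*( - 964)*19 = 2^2*3^1*7^1 * 19^1*41^1* 241^1 = 15770076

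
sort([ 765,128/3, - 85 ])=[ -85,128/3 , 765 ]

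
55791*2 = 111582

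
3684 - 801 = 2883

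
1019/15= 1019/15 = 67.93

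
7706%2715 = 2276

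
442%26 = 0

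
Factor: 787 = 787^1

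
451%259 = 192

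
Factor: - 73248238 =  - 2^1*7^2*23^1*32497^1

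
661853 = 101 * 6553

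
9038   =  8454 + 584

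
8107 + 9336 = 17443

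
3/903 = 1/301=0.00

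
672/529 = 1 + 143/529 = 1.27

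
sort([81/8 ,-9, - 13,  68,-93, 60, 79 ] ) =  [-93 , - 13, - 9, 81/8,60, 68,79 ] 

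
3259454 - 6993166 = - 3733712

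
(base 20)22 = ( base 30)1c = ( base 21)20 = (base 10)42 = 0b101010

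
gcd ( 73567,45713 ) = 1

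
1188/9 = 132=132.00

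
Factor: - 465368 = -2^3*58171^1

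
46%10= 6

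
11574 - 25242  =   - 13668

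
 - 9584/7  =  -9584/7 = -1369.14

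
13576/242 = 6788/121 = 56.10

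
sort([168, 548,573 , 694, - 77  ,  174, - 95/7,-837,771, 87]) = [-837, - 77, - 95/7, 87,  168, 174,548 , 573, 694,771 ] 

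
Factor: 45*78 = 2^1 * 3^3 * 5^1*13^1 = 3510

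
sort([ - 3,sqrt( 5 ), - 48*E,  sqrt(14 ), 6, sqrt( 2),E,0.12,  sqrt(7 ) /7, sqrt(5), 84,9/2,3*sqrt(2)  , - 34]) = [ - 48*E,- 34, - 3, 0.12,sqrt( 7 ) /7, sqrt(2 ),sqrt( 5),  sqrt(5 ), E,sqrt(14 ),3*sqrt( 2), 9/2,6,84 ] 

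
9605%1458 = 857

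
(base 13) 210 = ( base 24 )ef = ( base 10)351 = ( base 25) e1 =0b101011111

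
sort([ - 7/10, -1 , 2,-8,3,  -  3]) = [ - 8, - 3, - 1, - 7/10, 2,3] 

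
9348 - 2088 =7260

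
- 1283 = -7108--5825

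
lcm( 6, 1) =6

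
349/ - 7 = -349/7 = - 49.86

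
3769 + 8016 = 11785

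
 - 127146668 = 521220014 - 648366682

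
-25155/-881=25155/881 = 28.55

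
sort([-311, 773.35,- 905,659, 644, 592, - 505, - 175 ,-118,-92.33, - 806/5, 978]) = [ - 905, - 505,-311, - 175, - 806/5,-118, - 92.33, 592, 644, 659, 773.35,978] 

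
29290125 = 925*31665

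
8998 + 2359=11357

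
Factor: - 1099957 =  - 1099957^1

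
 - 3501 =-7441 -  - 3940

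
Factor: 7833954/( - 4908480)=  - 1305659/818080 = - 2^( - 5 )*5^( - 1)*5113^( - 1 )*1305659^1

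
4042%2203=1839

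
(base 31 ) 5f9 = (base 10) 5279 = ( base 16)149F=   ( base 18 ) g55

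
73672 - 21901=51771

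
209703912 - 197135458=12568454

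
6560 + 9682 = 16242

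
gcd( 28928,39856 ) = 16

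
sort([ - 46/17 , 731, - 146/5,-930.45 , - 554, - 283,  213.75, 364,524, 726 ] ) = [  -  930.45 ,-554, - 283, - 146/5, - 46/17,213.75,364, 524,726, 731 ] 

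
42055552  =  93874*448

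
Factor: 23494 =2^1*17^1 * 691^1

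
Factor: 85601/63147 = 3^( - 1)*7^(- 1 )*31^(- 1)*97^( - 1) * 85601^1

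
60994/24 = 2541 + 5/12  =  2541.42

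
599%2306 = 599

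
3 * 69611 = 208833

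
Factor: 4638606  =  2^1 * 3^1*7^1 * 179^1*617^1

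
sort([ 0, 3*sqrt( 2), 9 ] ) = [ 0, 3* sqrt ( 2) , 9]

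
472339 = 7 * 67477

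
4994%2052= 890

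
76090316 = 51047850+25042466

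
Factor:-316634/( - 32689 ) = 2^1*31^1*97^(-1)*337^( - 1)*5107^1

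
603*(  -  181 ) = - 109143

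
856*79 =67624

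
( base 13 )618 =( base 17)39F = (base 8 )2013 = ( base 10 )1035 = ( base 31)12C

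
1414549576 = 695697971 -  - 718851605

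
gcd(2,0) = 2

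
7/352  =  7/352  =  0.02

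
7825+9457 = 17282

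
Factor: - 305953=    - 37^1*8269^1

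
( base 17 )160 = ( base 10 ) 391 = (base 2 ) 110000111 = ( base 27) ED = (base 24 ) G7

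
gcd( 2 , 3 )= 1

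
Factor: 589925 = 5^2*7^1*3371^1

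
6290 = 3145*2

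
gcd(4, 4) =4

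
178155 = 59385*3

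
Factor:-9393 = -3^1*31^1*101^1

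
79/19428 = 79/19428 = 0.00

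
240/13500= 4/225= 0.02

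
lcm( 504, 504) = 504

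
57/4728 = 19/1576 = 0.01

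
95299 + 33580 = 128879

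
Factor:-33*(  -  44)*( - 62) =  - 90024 = - 2^3*3^1*11^2*31^1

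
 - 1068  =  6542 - 7610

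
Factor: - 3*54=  - 162 = -  2^1 * 3^4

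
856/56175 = 8/525 =0.02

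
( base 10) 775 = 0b1100000111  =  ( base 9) 1051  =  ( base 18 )271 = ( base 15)36a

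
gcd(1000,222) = 2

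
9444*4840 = 45708960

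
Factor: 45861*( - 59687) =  - 3^1*17^1 * 3511^1*15287^1 = -2737305507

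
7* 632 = 4424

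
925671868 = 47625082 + 878046786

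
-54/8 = -7 + 1/4 = - 6.75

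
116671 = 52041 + 64630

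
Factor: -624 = -2^4 * 3^1*13^1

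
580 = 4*145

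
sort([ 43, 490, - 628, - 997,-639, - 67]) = [  -  997, - 639, - 628, - 67  ,  43,490]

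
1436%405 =221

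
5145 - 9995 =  - 4850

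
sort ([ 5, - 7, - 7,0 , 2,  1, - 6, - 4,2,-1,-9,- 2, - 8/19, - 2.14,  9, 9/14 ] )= [ - 9, - 7, - 7,  -  6, - 4, - 2.14 , - 2, - 1, - 8/19, 0, 9/14, 1,2,  2, 5,9 ]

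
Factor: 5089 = 7^1*727^1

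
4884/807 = 1628/269 =6.05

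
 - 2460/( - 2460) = 1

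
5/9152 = 5/9152 = 0.00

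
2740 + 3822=6562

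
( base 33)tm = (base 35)ry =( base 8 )1723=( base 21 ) 24D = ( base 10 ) 979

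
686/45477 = 686/45477 = 0.02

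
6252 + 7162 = 13414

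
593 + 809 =1402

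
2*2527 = 5054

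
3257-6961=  - 3704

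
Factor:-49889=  - 7^1*7127^1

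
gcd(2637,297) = 9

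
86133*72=6201576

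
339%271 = 68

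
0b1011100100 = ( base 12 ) 518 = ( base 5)10430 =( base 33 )me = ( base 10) 740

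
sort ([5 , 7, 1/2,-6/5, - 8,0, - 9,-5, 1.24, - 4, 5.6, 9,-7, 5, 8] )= [  -  9, - 8,-7, - 5 ,-4,-6/5, 0, 1/2, 1.24, 5, 5, 5.6 , 7,8, 9 ] 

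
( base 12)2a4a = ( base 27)6LD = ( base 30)5F4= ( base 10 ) 4954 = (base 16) 135a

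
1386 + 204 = 1590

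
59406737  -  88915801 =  - 29509064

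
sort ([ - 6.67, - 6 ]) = [ - 6.67, - 6 ] 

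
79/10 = 7 + 9/10= 7.90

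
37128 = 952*39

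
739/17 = 739/17 = 43.47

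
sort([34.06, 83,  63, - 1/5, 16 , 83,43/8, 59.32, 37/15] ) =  [ - 1/5,37/15, 43/8,16, 34.06,59.32,63, 83, 83]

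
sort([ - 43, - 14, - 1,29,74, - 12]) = [  -  43,  -  14, - 12, - 1,29,74 ]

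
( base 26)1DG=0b10000000110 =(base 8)2006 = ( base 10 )1030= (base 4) 100012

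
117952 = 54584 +63368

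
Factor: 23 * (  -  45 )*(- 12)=12420 = 2^2*3^3*5^1*23^1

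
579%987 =579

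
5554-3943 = 1611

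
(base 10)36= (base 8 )44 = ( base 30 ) 16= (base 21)1F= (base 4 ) 210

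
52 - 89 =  - 37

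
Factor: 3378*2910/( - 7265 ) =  - 1965996/1453 = - 2^2*3^2*97^1*563^1*1453^( - 1)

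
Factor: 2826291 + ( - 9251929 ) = -6425638 = - 2^1 *3212819^1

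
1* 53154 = 53154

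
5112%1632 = 216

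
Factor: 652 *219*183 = 2^2 * 3^2  *61^1*73^1 * 163^1= 26130204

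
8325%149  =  130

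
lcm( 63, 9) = 63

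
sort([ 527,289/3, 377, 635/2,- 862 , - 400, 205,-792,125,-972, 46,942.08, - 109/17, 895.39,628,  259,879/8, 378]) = [-972,-862, - 792, - 400,-109/17, 46,289/3,879/8,  125,205,259,635/2, 377, 378,527, 628,895.39,942.08] 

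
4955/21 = 235 + 20/21=235.95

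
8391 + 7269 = 15660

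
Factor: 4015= 5^1 *11^1*73^1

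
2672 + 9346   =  12018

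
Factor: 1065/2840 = 3/8 = 2^( - 3 ) * 3^1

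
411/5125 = 411/5125 = 0.08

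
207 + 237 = 444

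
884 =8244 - 7360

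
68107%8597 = 7928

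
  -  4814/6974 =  - 1 + 1080/3487=- 0.69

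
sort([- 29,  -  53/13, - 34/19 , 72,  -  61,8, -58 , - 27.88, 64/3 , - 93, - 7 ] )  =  [ - 93 ,- 61, - 58, - 29, - 27.88, - 7, - 53/13, - 34/19 , 8,64/3 , 72 ] 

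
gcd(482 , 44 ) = 2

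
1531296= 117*13088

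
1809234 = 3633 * 498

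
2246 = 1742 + 504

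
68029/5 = 13605 + 4/5 = 13605.80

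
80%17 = 12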